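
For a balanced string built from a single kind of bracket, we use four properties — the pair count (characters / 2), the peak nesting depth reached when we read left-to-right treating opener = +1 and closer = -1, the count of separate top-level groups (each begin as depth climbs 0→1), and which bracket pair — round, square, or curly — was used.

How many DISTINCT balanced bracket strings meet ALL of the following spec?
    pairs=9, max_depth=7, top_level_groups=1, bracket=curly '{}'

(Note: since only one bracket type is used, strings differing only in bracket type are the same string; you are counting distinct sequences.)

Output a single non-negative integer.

Answer: 75

Derivation:
Spec: pairs=9 depth=7 groups=1
Count(depth <= 7) = 1416
Count(depth <= 6) = 1341
Count(depth == 7) = 1416 - 1341 = 75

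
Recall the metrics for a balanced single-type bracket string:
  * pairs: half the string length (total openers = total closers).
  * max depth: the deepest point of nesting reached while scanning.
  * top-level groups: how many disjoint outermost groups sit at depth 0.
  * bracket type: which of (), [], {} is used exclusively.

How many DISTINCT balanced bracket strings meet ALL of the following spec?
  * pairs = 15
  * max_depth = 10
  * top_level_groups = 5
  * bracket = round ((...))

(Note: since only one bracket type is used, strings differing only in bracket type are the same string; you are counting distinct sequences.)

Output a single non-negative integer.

Answer: 105

Derivation:
Spec: pairs=15 depth=10 groups=5
Count(depth <= 10) = 653747
Count(depth <= 9) = 653642
Count(depth == 10) = 653747 - 653642 = 105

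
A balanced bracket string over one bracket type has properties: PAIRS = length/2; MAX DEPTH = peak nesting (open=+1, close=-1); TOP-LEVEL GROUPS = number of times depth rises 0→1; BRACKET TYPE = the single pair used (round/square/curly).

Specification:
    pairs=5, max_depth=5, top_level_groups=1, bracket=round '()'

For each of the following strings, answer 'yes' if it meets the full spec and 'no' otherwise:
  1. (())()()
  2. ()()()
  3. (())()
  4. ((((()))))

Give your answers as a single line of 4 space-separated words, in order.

Answer: no no no yes

Derivation:
String 1 '(())()()': depth seq [1 2 1 0 1 0 1 0]
  -> pairs=4 depth=2 groups=3 -> no
String 2 '()()()': depth seq [1 0 1 0 1 0]
  -> pairs=3 depth=1 groups=3 -> no
String 3 '(())()': depth seq [1 2 1 0 1 0]
  -> pairs=3 depth=2 groups=2 -> no
String 4 '((((()))))': depth seq [1 2 3 4 5 4 3 2 1 0]
  -> pairs=5 depth=5 groups=1 -> yes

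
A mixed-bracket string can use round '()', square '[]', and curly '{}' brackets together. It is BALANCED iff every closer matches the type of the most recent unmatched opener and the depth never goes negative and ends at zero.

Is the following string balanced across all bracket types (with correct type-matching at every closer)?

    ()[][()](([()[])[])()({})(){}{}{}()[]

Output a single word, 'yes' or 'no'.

Answer: no

Derivation:
pos 0: push '('; stack = (
pos 1: ')' matches '('; pop; stack = (empty)
pos 2: push '['; stack = [
pos 3: ']' matches '['; pop; stack = (empty)
pos 4: push '['; stack = [
pos 5: push '('; stack = [(
pos 6: ')' matches '('; pop; stack = [
pos 7: ']' matches '['; pop; stack = (empty)
pos 8: push '('; stack = (
pos 9: push '('; stack = ((
pos 10: push '['; stack = (([
pos 11: push '('; stack = (([(
pos 12: ')' matches '('; pop; stack = (([
pos 13: push '['; stack = (([[
pos 14: ']' matches '['; pop; stack = (([
pos 15: saw closer ')' but top of stack is '[' (expected ']') → INVALID
Verdict: type mismatch at position 15: ')' closes '[' → no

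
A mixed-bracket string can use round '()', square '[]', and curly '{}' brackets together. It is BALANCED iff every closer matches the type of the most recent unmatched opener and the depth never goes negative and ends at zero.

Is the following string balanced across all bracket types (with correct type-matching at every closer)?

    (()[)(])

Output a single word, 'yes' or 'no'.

Answer: no

Derivation:
pos 0: push '('; stack = (
pos 1: push '('; stack = ((
pos 2: ')' matches '('; pop; stack = (
pos 3: push '['; stack = ([
pos 4: saw closer ')' but top of stack is '[' (expected ']') → INVALID
Verdict: type mismatch at position 4: ')' closes '[' → no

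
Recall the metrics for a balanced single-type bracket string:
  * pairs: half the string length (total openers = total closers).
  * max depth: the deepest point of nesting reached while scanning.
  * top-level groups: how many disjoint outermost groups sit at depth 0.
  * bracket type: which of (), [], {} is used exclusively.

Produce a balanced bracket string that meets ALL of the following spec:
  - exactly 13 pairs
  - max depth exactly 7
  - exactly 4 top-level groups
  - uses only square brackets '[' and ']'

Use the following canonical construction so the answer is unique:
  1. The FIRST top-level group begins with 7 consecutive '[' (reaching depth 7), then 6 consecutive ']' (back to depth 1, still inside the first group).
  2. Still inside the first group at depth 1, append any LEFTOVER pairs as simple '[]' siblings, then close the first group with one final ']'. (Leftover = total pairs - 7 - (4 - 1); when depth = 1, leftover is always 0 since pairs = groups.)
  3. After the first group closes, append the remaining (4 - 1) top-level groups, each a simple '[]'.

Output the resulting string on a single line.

Spec: pairs=13 depth=7 groups=4
Leftover pairs = 13 - 7 - (4-1) = 3
First group: deep chain of depth 7 + 3 sibling pairs
Remaining 3 groups: simple '[]' each

Answer: [[[[[[[]]]]]][][][]][][][]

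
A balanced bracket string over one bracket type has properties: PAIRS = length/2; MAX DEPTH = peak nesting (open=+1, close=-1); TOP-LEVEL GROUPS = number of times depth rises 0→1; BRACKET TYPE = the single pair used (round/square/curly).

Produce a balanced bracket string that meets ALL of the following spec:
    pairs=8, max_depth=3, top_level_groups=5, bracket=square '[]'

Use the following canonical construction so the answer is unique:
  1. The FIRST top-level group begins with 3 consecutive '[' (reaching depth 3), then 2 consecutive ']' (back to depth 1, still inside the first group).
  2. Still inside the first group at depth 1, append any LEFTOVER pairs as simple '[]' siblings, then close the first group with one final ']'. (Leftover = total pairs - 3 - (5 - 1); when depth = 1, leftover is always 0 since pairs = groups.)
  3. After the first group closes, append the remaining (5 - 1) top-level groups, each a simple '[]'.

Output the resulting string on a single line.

Spec: pairs=8 depth=3 groups=5
Leftover pairs = 8 - 3 - (5-1) = 1
First group: deep chain of depth 3 + 1 sibling pairs
Remaining 4 groups: simple '[]' each

Answer: [[[]][]][][][][]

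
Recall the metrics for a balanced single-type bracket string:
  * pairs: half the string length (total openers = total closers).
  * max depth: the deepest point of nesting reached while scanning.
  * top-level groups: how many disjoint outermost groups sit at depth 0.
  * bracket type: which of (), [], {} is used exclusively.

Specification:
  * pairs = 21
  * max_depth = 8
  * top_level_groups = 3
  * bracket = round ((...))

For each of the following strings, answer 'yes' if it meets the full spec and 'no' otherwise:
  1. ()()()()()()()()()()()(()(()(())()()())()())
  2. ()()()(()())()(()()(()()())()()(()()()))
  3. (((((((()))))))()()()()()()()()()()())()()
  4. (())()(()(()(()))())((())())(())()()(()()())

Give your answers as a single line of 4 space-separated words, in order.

String 1 '()()()()()()()()()()()(()(()(())()()())()())': depth seq [1 0 1 0 1 0 1 0 1 0 1 0 1 0 1 0 1 0 1 0 1 0 1 2 1 2 3 2 3 4 3 2 3 2 3 2 3 2 1 2 1 2 1 0]
  -> pairs=22 depth=4 groups=12 -> no
String 2 '()()()(()())()(()()(()()())()()(()()()))': depth seq [1 0 1 0 1 0 1 2 1 2 1 0 1 0 1 2 1 2 1 2 3 2 3 2 3 2 1 2 1 2 1 2 3 2 3 2 3 2 1 0]
  -> pairs=20 depth=3 groups=6 -> no
String 3 '(((((((()))))))()()()()()()()()()()())()()': depth seq [1 2 3 4 5 6 7 8 7 6 5 4 3 2 1 2 1 2 1 2 1 2 1 2 1 2 1 2 1 2 1 2 1 2 1 2 1 0 1 0 1 0]
  -> pairs=21 depth=8 groups=3 -> yes
String 4 '(())()(()(()(()))())((())())(())()()(()()())': depth seq [1 2 1 0 1 0 1 2 1 2 3 2 3 4 3 2 1 2 1 0 1 2 3 2 1 2 1 0 1 2 1 0 1 0 1 0 1 2 1 2 1 2 1 0]
  -> pairs=22 depth=4 groups=8 -> no

Answer: no no yes no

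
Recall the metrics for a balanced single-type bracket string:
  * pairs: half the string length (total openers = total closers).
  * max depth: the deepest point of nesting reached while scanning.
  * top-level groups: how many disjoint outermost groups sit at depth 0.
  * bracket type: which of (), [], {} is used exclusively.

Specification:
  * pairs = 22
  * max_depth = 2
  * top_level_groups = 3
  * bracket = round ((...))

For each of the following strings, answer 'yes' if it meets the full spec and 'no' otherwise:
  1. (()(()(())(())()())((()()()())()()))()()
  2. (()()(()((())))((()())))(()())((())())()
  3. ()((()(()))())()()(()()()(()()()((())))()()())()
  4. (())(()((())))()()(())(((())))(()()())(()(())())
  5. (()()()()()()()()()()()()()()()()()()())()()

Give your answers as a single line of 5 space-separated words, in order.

Answer: no no no no yes

Derivation:
String 1 '(()(()(())(())()())((()()()())()()))()()': depth seq [1 2 1 2 3 2 3 4 3 2 3 4 3 2 3 2 3 2 1 2 3 4 3 4 3 4 3 4 3 2 3 2 3 2 1 0 1 0 1 0]
  -> pairs=20 depth=4 groups=3 -> no
String 2 '(()()(()((())))((()())))(()())((())())()': depth seq [1 2 1 2 1 2 3 2 3 4 5 4 3 2 1 2 3 4 3 4 3 2 1 0 1 2 1 2 1 0 1 2 3 2 1 2 1 0 1 0]
  -> pairs=20 depth=5 groups=4 -> no
String 3 '()((()(()))())()()(()()()(()()()((())))()()())()': depth seq [1 0 1 2 3 2 3 4 3 2 1 2 1 0 1 0 1 0 1 2 1 2 1 2 1 2 3 2 3 2 3 2 3 4 5 4 3 2 1 2 1 2 1 2 1 0 1 0]
  -> pairs=24 depth=5 groups=6 -> no
String 4 '(())(()((())))()()(())(((())))(()()())(()(())())': depth seq [1 2 1 0 1 2 1 2 3 4 3 2 1 0 1 0 1 0 1 2 1 0 1 2 3 4 3 2 1 0 1 2 1 2 1 2 1 0 1 2 1 2 3 2 1 2 1 0]
  -> pairs=24 depth=4 groups=8 -> no
String 5 '(()()()()()()()()()()()()()()()()()()())()()': depth seq [1 2 1 2 1 2 1 2 1 2 1 2 1 2 1 2 1 2 1 2 1 2 1 2 1 2 1 2 1 2 1 2 1 2 1 2 1 2 1 0 1 0 1 0]
  -> pairs=22 depth=2 groups=3 -> yes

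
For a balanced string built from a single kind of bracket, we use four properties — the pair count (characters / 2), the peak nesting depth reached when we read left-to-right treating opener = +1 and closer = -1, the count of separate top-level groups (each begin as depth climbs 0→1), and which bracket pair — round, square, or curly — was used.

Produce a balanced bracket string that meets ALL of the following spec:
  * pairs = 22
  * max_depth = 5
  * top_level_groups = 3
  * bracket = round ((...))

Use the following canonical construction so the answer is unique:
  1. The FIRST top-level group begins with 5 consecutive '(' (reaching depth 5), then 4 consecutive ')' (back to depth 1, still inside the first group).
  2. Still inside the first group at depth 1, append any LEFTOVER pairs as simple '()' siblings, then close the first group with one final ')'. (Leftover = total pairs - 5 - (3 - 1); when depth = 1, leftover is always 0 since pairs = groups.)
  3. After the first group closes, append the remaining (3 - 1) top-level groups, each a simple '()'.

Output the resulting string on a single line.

Answer: ((((())))()()()()()()()()()()()()()()())()()

Derivation:
Spec: pairs=22 depth=5 groups=3
Leftover pairs = 22 - 5 - (3-1) = 15
First group: deep chain of depth 5 + 15 sibling pairs
Remaining 2 groups: simple '()' each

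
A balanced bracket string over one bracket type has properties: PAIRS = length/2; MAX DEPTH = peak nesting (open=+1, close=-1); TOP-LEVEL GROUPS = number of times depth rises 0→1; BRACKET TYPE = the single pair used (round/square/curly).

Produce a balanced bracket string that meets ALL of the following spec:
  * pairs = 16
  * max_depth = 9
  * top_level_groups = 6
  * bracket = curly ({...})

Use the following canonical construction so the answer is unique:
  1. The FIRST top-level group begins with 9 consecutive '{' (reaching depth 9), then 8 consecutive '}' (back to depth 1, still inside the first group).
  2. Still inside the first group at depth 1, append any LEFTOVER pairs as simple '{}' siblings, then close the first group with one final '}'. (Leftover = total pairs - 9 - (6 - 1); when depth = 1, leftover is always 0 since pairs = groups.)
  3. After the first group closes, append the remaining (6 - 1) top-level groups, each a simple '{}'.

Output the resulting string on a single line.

Answer: {{{{{{{{{}}}}}}}}{}{}}{}{}{}{}{}

Derivation:
Spec: pairs=16 depth=9 groups=6
Leftover pairs = 16 - 9 - (6-1) = 2
First group: deep chain of depth 9 + 2 sibling pairs
Remaining 5 groups: simple '{}' each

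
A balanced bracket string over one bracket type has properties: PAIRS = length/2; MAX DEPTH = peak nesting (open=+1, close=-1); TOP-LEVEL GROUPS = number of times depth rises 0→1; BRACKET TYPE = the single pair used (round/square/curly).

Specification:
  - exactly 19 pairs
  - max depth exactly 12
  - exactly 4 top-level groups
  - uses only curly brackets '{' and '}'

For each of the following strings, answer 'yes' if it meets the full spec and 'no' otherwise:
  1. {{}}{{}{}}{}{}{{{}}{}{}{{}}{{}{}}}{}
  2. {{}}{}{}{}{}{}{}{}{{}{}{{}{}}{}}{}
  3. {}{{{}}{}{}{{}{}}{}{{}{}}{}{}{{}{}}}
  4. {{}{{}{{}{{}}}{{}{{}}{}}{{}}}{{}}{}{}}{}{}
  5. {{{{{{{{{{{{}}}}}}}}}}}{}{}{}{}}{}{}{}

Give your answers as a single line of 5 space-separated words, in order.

Answer: no no no no yes

Derivation:
String 1 '{{}}{{}{}}{}{}{{{}}{}{}{{}}{{}{}}}{}': depth seq [1 2 1 0 1 2 1 2 1 0 1 0 1 0 1 2 3 2 1 2 1 2 1 2 3 2 1 2 3 2 3 2 1 0 1 0]
  -> pairs=18 depth=3 groups=6 -> no
String 2 '{{}}{}{}{}{}{}{}{}{{}{}{{}{}}{}}{}': depth seq [1 2 1 0 1 0 1 0 1 0 1 0 1 0 1 0 1 0 1 2 1 2 1 2 3 2 3 2 1 2 1 0 1 0]
  -> pairs=17 depth=3 groups=10 -> no
String 3 '{}{{{}}{}{}{{}{}}{}{{}{}}{}{}{{}{}}}': depth seq [1 0 1 2 3 2 1 2 1 2 1 2 3 2 3 2 1 2 1 2 3 2 3 2 1 2 1 2 1 2 3 2 3 2 1 0]
  -> pairs=18 depth=3 groups=2 -> no
String 4 '{{}{{}{{}{{}}}{{}{{}}{}}{{}}}{{}}{}{}}{}{}': depth seq [1 2 1 2 3 2 3 4 3 4 5 4 3 2 3 4 3 4 5 4 3 4 3 2 3 4 3 2 1 2 3 2 1 2 1 2 1 0 1 0 1 0]
  -> pairs=21 depth=5 groups=3 -> no
String 5 '{{{{{{{{{{{{}}}}}}}}}}}{}{}{}{}}{}{}{}': depth seq [1 2 3 4 5 6 7 8 9 10 11 12 11 10 9 8 7 6 5 4 3 2 1 2 1 2 1 2 1 2 1 0 1 0 1 0 1 0]
  -> pairs=19 depth=12 groups=4 -> yes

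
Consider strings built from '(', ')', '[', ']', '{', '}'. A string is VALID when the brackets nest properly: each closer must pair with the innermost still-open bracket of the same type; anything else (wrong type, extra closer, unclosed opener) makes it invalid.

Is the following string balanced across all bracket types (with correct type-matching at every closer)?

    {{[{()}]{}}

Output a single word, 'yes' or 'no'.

Answer: no

Derivation:
pos 0: push '{'; stack = {
pos 1: push '{'; stack = {{
pos 2: push '['; stack = {{[
pos 3: push '{'; stack = {{[{
pos 4: push '('; stack = {{[{(
pos 5: ')' matches '('; pop; stack = {{[{
pos 6: '}' matches '{'; pop; stack = {{[
pos 7: ']' matches '['; pop; stack = {{
pos 8: push '{'; stack = {{{
pos 9: '}' matches '{'; pop; stack = {{
pos 10: '}' matches '{'; pop; stack = {
end: stack still non-empty ({) → INVALID
Verdict: unclosed openers at end: { → no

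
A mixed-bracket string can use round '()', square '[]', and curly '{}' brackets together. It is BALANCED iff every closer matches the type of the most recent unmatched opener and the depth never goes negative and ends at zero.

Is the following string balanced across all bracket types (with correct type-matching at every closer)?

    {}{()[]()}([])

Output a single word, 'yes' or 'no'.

Answer: yes

Derivation:
pos 0: push '{'; stack = {
pos 1: '}' matches '{'; pop; stack = (empty)
pos 2: push '{'; stack = {
pos 3: push '('; stack = {(
pos 4: ')' matches '('; pop; stack = {
pos 5: push '['; stack = {[
pos 6: ']' matches '['; pop; stack = {
pos 7: push '('; stack = {(
pos 8: ')' matches '('; pop; stack = {
pos 9: '}' matches '{'; pop; stack = (empty)
pos 10: push '('; stack = (
pos 11: push '['; stack = ([
pos 12: ']' matches '['; pop; stack = (
pos 13: ')' matches '('; pop; stack = (empty)
end: stack empty → VALID
Verdict: properly nested → yes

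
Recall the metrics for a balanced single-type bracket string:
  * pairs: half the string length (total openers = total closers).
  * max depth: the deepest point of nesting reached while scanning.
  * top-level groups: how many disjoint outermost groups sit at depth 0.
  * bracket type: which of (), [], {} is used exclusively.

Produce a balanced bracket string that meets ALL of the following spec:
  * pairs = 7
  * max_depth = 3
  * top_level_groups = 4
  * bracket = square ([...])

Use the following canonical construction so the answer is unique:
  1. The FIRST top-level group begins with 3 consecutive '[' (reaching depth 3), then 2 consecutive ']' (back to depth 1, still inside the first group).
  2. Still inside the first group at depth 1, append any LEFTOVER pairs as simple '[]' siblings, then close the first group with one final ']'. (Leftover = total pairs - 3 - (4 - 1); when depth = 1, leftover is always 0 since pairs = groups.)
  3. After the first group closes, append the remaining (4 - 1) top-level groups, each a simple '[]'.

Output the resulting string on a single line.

Spec: pairs=7 depth=3 groups=4
Leftover pairs = 7 - 3 - (4-1) = 1
First group: deep chain of depth 3 + 1 sibling pairs
Remaining 3 groups: simple '[]' each

Answer: [[[]][]][][][]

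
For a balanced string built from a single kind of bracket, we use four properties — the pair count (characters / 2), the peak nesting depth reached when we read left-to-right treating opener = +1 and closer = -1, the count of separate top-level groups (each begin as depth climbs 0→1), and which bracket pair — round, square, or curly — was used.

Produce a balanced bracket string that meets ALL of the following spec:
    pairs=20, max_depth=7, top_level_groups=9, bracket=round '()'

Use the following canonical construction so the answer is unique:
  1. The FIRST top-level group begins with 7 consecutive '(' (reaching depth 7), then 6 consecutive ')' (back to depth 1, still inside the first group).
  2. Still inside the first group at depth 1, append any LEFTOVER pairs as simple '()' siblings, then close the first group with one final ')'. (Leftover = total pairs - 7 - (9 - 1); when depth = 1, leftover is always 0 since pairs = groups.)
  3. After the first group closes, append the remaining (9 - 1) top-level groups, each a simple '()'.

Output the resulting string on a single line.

Spec: pairs=20 depth=7 groups=9
Leftover pairs = 20 - 7 - (9-1) = 5
First group: deep chain of depth 7 + 5 sibling pairs
Remaining 8 groups: simple '()' each

Answer: ((((((())))))()()()()())()()()()()()()()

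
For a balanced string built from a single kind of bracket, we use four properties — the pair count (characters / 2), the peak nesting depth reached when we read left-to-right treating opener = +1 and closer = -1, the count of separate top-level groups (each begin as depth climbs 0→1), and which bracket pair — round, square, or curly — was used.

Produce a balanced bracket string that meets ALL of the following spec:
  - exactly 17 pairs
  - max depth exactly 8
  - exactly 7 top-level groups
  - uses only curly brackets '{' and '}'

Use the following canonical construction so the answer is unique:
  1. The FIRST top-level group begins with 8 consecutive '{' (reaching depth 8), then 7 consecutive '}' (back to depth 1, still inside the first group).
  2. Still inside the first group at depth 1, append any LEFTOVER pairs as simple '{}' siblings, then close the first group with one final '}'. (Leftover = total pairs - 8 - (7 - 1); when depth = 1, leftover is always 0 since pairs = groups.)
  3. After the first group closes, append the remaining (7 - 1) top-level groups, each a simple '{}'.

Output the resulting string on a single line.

Answer: {{{{{{{{}}}}}}}{}{}{}}{}{}{}{}{}{}

Derivation:
Spec: pairs=17 depth=8 groups=7
Leftover pairs = 17 - 8 - (7-1) = 3
First group: deep chain of depth 8 + 3 sibling pairs
Remaining 6 groups: simple '{}' each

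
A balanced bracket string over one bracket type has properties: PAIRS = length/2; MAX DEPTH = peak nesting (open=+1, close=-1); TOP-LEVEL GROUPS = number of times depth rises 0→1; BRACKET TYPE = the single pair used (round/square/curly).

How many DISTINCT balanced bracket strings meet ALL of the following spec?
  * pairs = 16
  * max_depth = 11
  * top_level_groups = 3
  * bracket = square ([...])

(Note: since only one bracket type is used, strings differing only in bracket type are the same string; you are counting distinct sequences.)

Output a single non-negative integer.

Spec: pairs=16 depth=11 groups=3
Count(depth <= 11) = 7019436
Count(depth <= 10) = 7012761
Count(depth == 11) = 7019436 - 7012761 = 6675

Answer: 6675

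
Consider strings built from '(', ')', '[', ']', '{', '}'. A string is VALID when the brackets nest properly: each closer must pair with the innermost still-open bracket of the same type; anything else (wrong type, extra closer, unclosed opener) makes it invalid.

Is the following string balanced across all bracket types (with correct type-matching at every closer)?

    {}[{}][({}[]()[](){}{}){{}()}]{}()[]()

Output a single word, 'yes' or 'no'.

Answer: yes

Derivation:
pos 0: push '{'; stack = {
pos 1: '}' matches '{'; pop; stack = (empty)
pos 2: push '['; stack = [
pos 3: push '{'; stack = [{
pos 4: '}' matches '{'; pop; stack = [
pos 5: ']' matches '['; pop; stack = (empty)
pos 6: push '['; stack = [
pos 7: push '('; stack = [(
pos 8: push '{'; stack = [({
pos 9: '}' matches '{'; pop; stack = [(
pos 10: push '['; stack = [([
pos 11: ']' matches '['; pop; stack = [(
pos 12: push '('; stack = [((
pos 13: ')' matches '('; pop; stack = [(
pos 14: push '['; stack = [([
pos 15: ']' matches '['; pop; stack = [(
pos 16: push '('; stack = [((
pos 17: ')' matches '('; pop; stack = [(
pos 18: push '{'; stack = [({
pos 19: '}' matches '{'; pop; stack = [(
pos 20: push '{'; stack = [({
pos 21: '}' matches '{'; pop; stack = [(
pos 22: ')' matches '('; pop; stack = [
pos 23: push '{'; stack = [{
pos 24: push '{'; stack = [{{
pos 25: '}' matches '{'; pop; stack = [{
pos 26: push '('; stack = [{(
pos 27: ')' matches '('; pop; stack = [{
pos 28: '}' matches '{'; pop; stack = [
pos 29: ']' matches '['; pop; stack = (empty)
pos 30: push '{'; stack = {
pos 31: '}' matches '{'; pop; stack = (empty)
pos 32: push '('; stack = (
pos 33: ')' matches '('; pop; stack = (empty)
pos 34: push '['; stack = [
pos 35: ']' matches '['; pop; stack = (empty)
pos 36: push '('; stack = (
pos 37: ')' matches '('; pop; stack = (empty)
end: stack empty → VALID
Verdict: properly nested → yes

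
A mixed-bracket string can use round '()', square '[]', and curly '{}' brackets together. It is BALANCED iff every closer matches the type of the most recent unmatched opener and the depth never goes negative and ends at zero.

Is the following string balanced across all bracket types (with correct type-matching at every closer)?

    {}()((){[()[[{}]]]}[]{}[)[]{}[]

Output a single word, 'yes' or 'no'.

pos 0: push '{'; stack = {
pos 1: '}' matches '{'; pop; stack = (empty)
pos 2: push '('; stack = (
pos 3: ')' matches '('; pop; stack = (empty)
pos 4: push '('; stack = (
pos 5: push '('; stack = ((
pos 6: ')' matches '('; pop; stack = (
pos 7: push '{'; stack = ({
pos 8: push '['; stack = ({[
pos 9: push '('; stack = ({[(
pos 10: ')' matches '('; pop; stack = ({[
pos 11: push '['; stack = ({[[
pos 12: push '['; stack = ({[[[
pos 13: push '{'; stack = ({[[[{
pos 14: '}' matches '{'; pop; stack = ({[[[
pos 15: ']' matches '['; pop; stack = ({[[
pos 16: ']' matches '['; pop; stack = ({[
pos 17: ']' matches '['; pop; stack = ({
pos 18: '}' matches '{'; pop; stack = (
pos 19: push '['; stack = ([
pos 20: ']' matches '['; pop; stack = (
pos 21: push '{'; stack = ({
pos 22: '}' matches '{'; pop; stack = (
pos 23: push '['; stack = ([
pos 24: saw closer ')' but top of stack is '[' (expected ']') → INVALID
Verdict: type mismatch at position 24: ')' closes '[' → no

Answer: no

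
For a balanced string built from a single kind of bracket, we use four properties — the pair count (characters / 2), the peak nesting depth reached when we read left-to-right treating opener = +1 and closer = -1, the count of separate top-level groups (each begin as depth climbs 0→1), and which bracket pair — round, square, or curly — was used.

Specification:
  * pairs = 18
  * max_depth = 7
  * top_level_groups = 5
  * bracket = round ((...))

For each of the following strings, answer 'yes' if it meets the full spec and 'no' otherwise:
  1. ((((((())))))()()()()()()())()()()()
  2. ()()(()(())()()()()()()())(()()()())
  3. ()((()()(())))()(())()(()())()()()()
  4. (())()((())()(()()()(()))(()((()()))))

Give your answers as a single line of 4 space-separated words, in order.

Answer: yes no no no

Derivation:
String 1 '((((((())))))()()()()()()())()()()()': depth seq [1 2 3 4 5 6 7 6 5 4 3 2 1 2 1 2 1 2 1 2 1 2 1 2 1 2 1 0 1 0 1 0 1 0 1 0]
  -> pairs=18 depth=7 groups=5 -> yes
String 2 '()()(()(())()()()()()()())(()()()())': depth seq [1 0 1 0 1 2 1 2 3 2 1 2 1 2 1 2 1 2 1 2 1 2 1 2 1 0 1 2 1 2 1 2 1 2 1 0]
  -> pairs=18 depth=3 groups=4 -> no
String 3 '()((()()(())))()(())()(()())()()()()': depth seq [1 0 1 2 3 2 3 2 3 4 3 2 1 0 1 0 1 2 1 0 1 0 1 2 1 2 1 0 1 0 1 0 1 0 1 0]
  -> pairs=18 depth=4 groups=10 -> no
String 4 '(())()((())()(()()()(()))(()((()()))))': depth seq [1 2 1 0 1 0 1 2 3 2 1 2 1 2 3 2 3 2 3 2 3 4 3 2 1 2 3 2 3 4 5 4 5 4 3 2 1 0]
  -> pairs=19 depth=5 groups=3 -> no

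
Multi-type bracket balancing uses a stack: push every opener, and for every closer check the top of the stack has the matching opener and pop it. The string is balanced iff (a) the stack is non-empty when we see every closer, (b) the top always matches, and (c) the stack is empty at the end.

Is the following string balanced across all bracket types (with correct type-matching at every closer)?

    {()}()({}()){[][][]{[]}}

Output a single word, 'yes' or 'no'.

Answer: yes

Derivation:
pos 0: push '{'; stack = {
pos 1: push '('; stack = {(
pos 2: ')' matches '('; pop; stack = {
pos 3: '}' matches '{'; pop; stack = (empty)
pos 4: push '('; stack = (
pos 5: ')' matches '('; pop; stack = (empty)
pos 6: push '('; stack = (
pos 7: push '{'; stack = ({
pos 8: '}' matches '{'; pop; stack = (
pos 9: push '('; stack = ((
pos 10: ')' matches '('; pop; stack = (
pos 11: ')' matches '('; pop; stack = (empty)
pos 12: push '{'; stack = {
pos 13: push '['; stack = {[
pos 14: ']' matches '['; pop; stack = {
pos 15: push '['; stack = {[
pos 16: ']' matches '['; pop; stack = {
pos 17: push '['; stack = {[
pos 18: ']' matches '['; pop; stack = {
pos 19: push '{'; stack = {{
pos 20: push '['; stack = {{[
pos 21: ']' matches '['; pop; stack = {{
pos 22: '}' matches '{'; pop; stack = {
pos 23: '}' matches '{'; pop; stack = (empty)
end: stack empty → VALID
Verdict: properly nested → yes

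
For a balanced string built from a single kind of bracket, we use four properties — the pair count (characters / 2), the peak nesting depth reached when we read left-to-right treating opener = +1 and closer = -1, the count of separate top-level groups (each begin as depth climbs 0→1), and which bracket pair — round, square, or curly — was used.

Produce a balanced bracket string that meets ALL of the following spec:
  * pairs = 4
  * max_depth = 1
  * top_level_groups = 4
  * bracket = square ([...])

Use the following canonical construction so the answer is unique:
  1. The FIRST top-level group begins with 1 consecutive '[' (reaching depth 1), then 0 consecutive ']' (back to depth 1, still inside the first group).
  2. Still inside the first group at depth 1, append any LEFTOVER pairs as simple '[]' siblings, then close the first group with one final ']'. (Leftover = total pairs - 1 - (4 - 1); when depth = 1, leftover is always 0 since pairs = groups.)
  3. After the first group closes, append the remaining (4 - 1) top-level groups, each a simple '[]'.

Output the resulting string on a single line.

Answer: [][][][]

Derivation:
Spec: pairs=4 depth=1 groups=4
Leftover pairs = 4 - 1 - (4-1) = 0
First group: deep chain of depth 1 + 0 sibling pairs
Remaining 3 groups: simple '[]' each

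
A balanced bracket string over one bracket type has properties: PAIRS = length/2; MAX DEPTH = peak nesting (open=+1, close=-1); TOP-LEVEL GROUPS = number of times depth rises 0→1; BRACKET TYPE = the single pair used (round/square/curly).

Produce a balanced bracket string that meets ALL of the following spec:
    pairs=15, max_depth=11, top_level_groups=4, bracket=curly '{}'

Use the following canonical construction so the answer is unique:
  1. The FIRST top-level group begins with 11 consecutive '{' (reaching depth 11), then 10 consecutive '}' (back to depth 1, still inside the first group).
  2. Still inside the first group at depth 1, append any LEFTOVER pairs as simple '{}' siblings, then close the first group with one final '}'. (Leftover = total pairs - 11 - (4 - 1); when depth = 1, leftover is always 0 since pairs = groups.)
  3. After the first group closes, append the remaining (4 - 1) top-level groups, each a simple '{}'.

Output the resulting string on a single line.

Answer: {{{{{{{{{{{}}}}}}}}}}{}}{}{}{}

Derivation:
Spec: pairs=15 depth=11 groups=4
Leftover pairs = 15 - 11 - (4-1) = 1
First group: deep chain of depth 11 + 1 sibling pairs
Remaining 3 groups: simple '{}' each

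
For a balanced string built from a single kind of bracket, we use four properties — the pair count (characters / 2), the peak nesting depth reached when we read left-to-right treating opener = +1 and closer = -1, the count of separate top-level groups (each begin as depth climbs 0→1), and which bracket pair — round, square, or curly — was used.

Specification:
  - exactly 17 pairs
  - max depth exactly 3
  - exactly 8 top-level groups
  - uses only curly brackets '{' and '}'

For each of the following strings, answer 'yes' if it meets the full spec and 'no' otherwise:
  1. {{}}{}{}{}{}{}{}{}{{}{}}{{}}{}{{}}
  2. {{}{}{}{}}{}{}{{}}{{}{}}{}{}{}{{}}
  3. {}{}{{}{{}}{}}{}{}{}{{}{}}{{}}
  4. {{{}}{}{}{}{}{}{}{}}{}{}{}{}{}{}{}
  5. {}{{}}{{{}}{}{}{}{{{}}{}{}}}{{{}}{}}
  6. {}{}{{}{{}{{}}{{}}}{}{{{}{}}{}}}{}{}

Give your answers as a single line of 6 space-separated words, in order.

String 1 '{{}}{}{}{}{}{}{}{}{{}{}}{{}}{}{{}}': depth seq [1 2 1 0 1 0 1 0 1 0 1 0 1 0 1 0 1 0 1 2 1 2 1 0 1 2 1 0 1 0 1 2 1 0]
  -> pairs=17 depth=2 groups=12 -> no
String 2 '{{}{}{}{}}{}{}{{}}{{}{}}{}{}{}{{}}': depth seq [1 2 1 2 1 2 1 2 1 0 1 0 1 0 1 2 1 0 1 2 1 2 1 0 1 0 1 0 1 0 1 2 1 0]
  -> pairs=17 depth=2 groups=9 -> no
String 3 '{}{}{{}{{}}{}}{}{}{}{{}{}}{{}}': depth seq [1 0 1 0 1 2 1 2 3 2 1 2 1 0 1 0 1 0 1 0 1 2 1 2 1 0 1 2 1 0]
  -> pairs=15 depth=3 groups=8 -> no
String 4 '{{{}}{}{}{}{}{}{}{}}{}{}{}{}{}{}{}': depth seq [1 2 3 2 1 2 1 2 1 2 1 2 1 2 1 2 1 2 1 0 1 0 1 0 1 0 1 0 1 0 1 0 1 0]
  -> pairs=17 depth=3 groups=8 -> yes
String 5 '{}{{}}{{{}}{}{}{}{{{}}{}{}}}{{{}}{}}': depth seq [1 0 1 2 1 0 1 2 3 2 1 2 1 2 1 2 1 2 3 4 3 2 3 2 3 2 1 0 1 2 3 2 1 2 1 0]
  -> pairs=18 depth=4 groups=4 -> no
String 6 '{}{}{{}{{}{{}}{{}}}{}{{{}{}}{}}}{}{}': depth seq [1 0 1 0 1 2 1 2 3 2 3 4 3 2 3 4 3 2 1 2 1 2 3 4 3 4 3 2 3 2 1 0 1 0 1 0]
  -> pairs=18 depth=4 groups=5 -> no

Answer: no no no yes no no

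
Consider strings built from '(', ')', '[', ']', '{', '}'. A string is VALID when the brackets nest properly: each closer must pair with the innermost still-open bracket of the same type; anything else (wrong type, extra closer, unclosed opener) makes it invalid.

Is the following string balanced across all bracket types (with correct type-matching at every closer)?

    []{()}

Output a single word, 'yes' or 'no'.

pos 0: push '['; stack = [
pos 1: ']' matches '['; pop; stack = (empty)
pos 2: push '{'; stack = {
pos 3: push '('; stack = {(
pos 4: ')' matches '('; pop; stack = {
pos 5: '}' matches '{'; pop; stack = (empty)
end: stack empty → VALID
Verdict: properly nested → yes

Answer: yes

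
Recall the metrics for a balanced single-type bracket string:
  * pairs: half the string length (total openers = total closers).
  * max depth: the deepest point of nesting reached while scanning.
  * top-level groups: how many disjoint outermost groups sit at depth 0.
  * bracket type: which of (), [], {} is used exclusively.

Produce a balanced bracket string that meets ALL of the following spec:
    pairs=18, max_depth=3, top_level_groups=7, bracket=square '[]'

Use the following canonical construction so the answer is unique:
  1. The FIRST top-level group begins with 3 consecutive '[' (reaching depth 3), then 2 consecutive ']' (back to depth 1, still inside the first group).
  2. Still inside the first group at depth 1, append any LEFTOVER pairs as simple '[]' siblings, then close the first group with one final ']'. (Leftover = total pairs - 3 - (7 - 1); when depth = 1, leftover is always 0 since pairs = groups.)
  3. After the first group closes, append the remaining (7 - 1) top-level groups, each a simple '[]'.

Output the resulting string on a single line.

Answer: [[[]][][][][][][][][][]][][][][][][]

Derivation:
Spec: pairs=18 depth=3 groups=7
Leftover pairs = 18 - 3 - (7-1) = 9
First group: deep chain of depth 3 + 9 sibling pairs
Remaining 6 groups: simple '[]' each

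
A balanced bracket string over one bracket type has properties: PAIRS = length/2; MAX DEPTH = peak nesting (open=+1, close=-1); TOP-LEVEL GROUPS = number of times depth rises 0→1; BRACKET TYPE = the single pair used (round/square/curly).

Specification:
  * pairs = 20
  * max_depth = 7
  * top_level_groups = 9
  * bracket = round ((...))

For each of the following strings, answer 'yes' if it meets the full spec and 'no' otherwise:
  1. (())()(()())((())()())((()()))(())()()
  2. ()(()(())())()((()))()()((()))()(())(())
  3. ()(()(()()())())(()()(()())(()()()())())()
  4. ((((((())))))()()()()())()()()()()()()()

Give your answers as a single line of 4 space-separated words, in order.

Answer: no no no yes

Derivation:
String 1 '(())()(()())((())()())((()()))(())()()': depth seq [1 2 1 0 1 0 1 2 1 2 1 0 1 2 3 2 1 2 1 2 1 0 1 2 3 2 3 2 1 0 1 2 1 0 1 0 1 0]
  -> pairs=19 depth=3 groups=8 -> no
String 2 '()(()(())())()((()))()()((()))()(())(())': depth seq [1 0 1 2 1 2 3 2 1 2 1 0 1 0 1 2 3 2 1 0 1 0 1 0 1 2 3 2 1 0 1 0 1 2 1 0 1 2 1 0]
  -> pairs=20 depth=3 groups=10 -> no
String 3 '()(()(()()())())(()()(()())(()()()())())()': depth seq [1 0 1 2 1 2 3 2 3 2 3 2 1 2 1 0 1 2 1 2 1 2 3 2 3 2 1 2 3 2 3 2 3 2 3 2 1 2 1 0 1 0]
  -> pairs=21 depth=3 groups=4 -> no
String 4 '((((((())))))()()()()())()()()()()()()()': depth seq [1 2 3 4 5 6 7 6 5 4 3 2 1 2 1 2 1 2 1 2 1 2 1 0 1 0 1 0 1 0 1 0 1 0 1 0 1 0 1 0]
  -> pairs=20 depth=7 groups=9 -> yes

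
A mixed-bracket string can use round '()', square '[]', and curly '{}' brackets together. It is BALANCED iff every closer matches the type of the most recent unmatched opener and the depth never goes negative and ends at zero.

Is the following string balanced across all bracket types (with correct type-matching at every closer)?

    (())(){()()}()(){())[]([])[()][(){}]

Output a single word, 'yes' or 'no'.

pos 0: push '('; stack = (
pos 1: push '('; stack = ((
pos 2: ')' matches '('; pop; stack = (
pos 3: ')' matches '('; pop; stack = (empty)
pos 4: push '('; stack = (
pos 5: ')' matches '('; pop; stack = (empty)
pos 6: push '{'; stack = {
pos 7: push '('; stack = {(
pos 8: ')' matches '('; pop; stack = {
pos 9: push '('; stack = {(
pos 10: ')' matches '('; pop; stack = {
pos 11: '}' matches '{'; pop; stack = (empty)
pos 12: push '('; stack = (
pos 13: ')' matches '('; pop; stack = (empty)
pos 14: push '('; stack = (
pos 15: ')' matches '('; pop; stack = (empty)
pos 16: push '{'; stack = {
pos 17: push '('; stack = {(
pos 18: ')' matches '('; pop; stack = {
pos 19: saw closer ')' but top of stack is '{' (expected '}') → INVALID
Verdict: type mismatch at position 19: ')' closes '{' → no

Answer: no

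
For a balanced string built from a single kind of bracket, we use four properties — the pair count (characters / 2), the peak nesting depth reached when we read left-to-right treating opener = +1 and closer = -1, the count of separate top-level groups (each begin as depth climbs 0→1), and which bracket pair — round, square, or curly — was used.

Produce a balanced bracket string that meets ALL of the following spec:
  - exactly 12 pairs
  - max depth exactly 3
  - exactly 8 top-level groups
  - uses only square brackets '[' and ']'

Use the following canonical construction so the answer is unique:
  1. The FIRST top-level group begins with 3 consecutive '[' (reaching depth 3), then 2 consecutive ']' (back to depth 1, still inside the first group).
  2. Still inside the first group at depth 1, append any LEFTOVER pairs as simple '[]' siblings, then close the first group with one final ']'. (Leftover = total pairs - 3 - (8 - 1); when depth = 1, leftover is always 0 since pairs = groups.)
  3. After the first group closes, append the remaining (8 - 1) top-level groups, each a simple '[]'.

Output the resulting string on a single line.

Answer: [[[]][][]][][][][][][][]

Derivation:
Spec: pairs=12 depth=3 groups=8
Leftover pairs = 12 - 3 - (8-1) = 2
First group: deep chain of depth 3 + 2 sibling pairs
Remaining 7 groups: simple '[]' each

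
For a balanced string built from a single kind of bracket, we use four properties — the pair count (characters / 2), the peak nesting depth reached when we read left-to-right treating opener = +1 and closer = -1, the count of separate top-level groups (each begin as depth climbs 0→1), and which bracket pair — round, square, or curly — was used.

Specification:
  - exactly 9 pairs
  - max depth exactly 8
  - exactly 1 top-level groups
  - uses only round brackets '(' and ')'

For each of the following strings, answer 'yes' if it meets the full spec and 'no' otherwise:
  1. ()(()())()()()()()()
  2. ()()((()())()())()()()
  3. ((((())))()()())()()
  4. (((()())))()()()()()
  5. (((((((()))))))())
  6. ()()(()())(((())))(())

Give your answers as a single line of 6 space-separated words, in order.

Answer: no no no no yes no

Derivation:
String 1 '()(()())()()()()()()': depth seq [1 0 1 2 1 2 1 0 1 0 1 0 1 0 1 0 1 0 1 0]
  -> pairs=10 depth=2 groups=8 -> no
String 2 '()()((()())()())()()()': depth seq [1 0 1 0 1 2 3 2 3 2 1 2 1 2 1 0 1 0 1 0 1 0]
  -> pairs=11 depth=3 groups=6 -> no
String 3 '((((())))()()())()()': depth seq [1 2 3 4 5 4 3 2 1 2 1 2 1 2 1 0 1 0 1 0]
  -> pairs=10 depth=5 groups=3 -> no
String 4 '(((()())))()()()()()': depth seq [1 2 3 4 3 4 3 2 1 0 1 0 1 0 1 0 1 0 1 0]
  -> pairs=10 depth=4 groups=6 -> no
String 5 '(((((((()))))))())': depth seq [1 2 3 4 5 6 7 8 7 6 5 4 3 2 1 2 1 0]
  -> pairs=9 depth=8 groups=1 -> yes
String 6 '()()(()())(((())))(())': depth seq [1 0 1 0 1 2 1 2 1 0 1 2 3 4 3 2 1 0 1 2 1 0]
  -> pairs=11 depth=4 groups=5 -> no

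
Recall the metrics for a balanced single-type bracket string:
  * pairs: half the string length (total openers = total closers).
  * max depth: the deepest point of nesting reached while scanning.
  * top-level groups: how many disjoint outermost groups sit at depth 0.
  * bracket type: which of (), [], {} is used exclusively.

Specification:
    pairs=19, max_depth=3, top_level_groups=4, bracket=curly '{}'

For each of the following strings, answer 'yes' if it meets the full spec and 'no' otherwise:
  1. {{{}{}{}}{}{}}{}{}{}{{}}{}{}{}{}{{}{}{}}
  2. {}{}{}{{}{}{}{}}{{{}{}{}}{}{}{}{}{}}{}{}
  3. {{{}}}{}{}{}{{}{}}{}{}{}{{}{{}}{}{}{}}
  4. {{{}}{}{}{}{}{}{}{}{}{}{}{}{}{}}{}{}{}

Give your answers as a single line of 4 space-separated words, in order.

String 1 '{{{}{}{}}{}{}}{}{}{}{{}}{}{}{}{}{{}{}{}}': depth seq [1 2 3 2 3 2 3 2 1 2 1 2 1 0 1 0 1 0 1 0 1 2 1 0 1 0 1 0 1 0 1 0 1 2 1 2 1 2 1 0]
  -> pairs=20 depth=3 groups=10 -> no
String 2 '{}{}{}{{}{}{}{}}{{{}{}{}}{}{}{}{}{}}{}{}': depth seq [1 0 1 0 1 0 1 2 1 2 1 2 1 2 1 0 1 2 3 2 3 2 3 2 1 2 1 2 1 2 1 2 1 2 1 0 1 0 1 0]
  -> pairs=20 depth=3 groups=7 -> no
String 3 '{{{}}}{}{}{}{{}{}}{}{}{}{{}{{}}{}{}{}}': depth seq [1 2 3 2 1 0 1 0 1 0 1 0 1 2 1 2 1 0 1 0 1 0 1 0 1 2 1 2 3 2 1 2 1 2 1 2 1 0]
  -> pairs=19 depth=3 groups=9 -> no
String 4 '{{{}}{}{}{}{}{}{}{}{}{}{}{}{}{}}{}{}{}': depth seq [1 2 3 2 1 2 1 2 1 2 1 2 1 2 1 2 1 2 1 2 1 2 1 2 1 2 1 2 1 2 1 0 1 0 1 0 1 0]
  -> pairs=19 depth=3 groups=4 -> yes

Answer: no no no yes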